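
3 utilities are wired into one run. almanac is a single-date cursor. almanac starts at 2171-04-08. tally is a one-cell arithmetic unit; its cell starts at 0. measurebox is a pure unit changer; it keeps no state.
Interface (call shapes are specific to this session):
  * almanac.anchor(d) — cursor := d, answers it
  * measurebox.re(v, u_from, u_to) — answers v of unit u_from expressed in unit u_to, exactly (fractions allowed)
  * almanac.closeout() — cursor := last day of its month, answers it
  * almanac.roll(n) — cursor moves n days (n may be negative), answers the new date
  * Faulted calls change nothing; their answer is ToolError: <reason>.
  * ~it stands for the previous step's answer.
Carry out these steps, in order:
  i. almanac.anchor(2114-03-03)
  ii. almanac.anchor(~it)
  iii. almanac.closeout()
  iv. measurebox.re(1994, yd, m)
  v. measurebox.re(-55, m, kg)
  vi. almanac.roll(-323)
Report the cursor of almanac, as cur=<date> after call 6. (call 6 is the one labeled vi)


Invoking anchor with 2114-03-03, and observe 2114-03-03.
I run anchor with ~it, and observe 2114-03-03.
Then closeout, and get 2114-03-31.
Using re with 1994, yd, m, and see 1139571/625.
Using re with -55, m, kg, which returns ToolError: incompatible units.
I call roll with -323, — result: 2113-05-12.

Answer: cur=2113-05-12


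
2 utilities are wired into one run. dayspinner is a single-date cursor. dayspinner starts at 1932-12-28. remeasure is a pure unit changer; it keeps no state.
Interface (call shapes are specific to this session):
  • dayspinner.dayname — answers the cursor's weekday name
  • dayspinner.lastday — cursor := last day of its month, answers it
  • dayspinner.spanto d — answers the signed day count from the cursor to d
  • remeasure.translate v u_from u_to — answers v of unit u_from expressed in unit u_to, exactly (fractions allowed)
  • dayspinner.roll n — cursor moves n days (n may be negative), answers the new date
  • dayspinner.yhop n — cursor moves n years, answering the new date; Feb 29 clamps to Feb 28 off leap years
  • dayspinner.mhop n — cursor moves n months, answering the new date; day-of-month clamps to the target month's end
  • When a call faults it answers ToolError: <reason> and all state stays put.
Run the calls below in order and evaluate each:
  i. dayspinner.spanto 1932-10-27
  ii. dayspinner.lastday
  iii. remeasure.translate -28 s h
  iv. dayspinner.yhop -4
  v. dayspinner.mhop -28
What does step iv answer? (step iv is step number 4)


[in] dayspinner.spanto d: 1932-10-27
[out] -62
[in] dayspinner.lastday
[out] 1932-12-31
[in] remeasure.translate v: -28 u_from: s u_to: h
[out] -7/900
[in] dayspinner.yhop n: -4
[out] 1928-12-31
[in] dayspinner.mhop n: -28
[out] 1926-08-31

Answer: 1928-12-31


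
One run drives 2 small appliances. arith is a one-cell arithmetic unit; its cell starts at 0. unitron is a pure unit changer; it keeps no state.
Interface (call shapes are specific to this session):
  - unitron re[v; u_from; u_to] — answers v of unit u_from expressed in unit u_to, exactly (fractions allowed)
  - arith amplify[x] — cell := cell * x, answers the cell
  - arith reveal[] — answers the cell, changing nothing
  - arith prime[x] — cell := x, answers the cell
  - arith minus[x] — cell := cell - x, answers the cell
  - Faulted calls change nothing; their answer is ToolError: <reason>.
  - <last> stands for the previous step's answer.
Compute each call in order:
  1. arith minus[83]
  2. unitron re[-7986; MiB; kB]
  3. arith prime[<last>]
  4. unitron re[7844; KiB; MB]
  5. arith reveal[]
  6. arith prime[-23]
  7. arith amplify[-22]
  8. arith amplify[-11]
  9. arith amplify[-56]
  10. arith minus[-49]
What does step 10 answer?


Answer: 311745

Derivation:
% arith minus x: 83
:: -83
% unitron re v: -7986 u_from: MiB u_to: kB
:: -1046740992/125
% arith prime x: <last>
:: -1046740992/125
% unitron re v: 7844 u_from: KiB u_to: MB
:: 125504/15625
% arith reveal
:: -1046740992/125
% arith prime x: -23
:: -23
% arith amplify x: -22
:: 506
% arith amplify x: -11
:: -5566
% arith amplify x: -56
:: 311696
% arith minus x: -49
:: 311745


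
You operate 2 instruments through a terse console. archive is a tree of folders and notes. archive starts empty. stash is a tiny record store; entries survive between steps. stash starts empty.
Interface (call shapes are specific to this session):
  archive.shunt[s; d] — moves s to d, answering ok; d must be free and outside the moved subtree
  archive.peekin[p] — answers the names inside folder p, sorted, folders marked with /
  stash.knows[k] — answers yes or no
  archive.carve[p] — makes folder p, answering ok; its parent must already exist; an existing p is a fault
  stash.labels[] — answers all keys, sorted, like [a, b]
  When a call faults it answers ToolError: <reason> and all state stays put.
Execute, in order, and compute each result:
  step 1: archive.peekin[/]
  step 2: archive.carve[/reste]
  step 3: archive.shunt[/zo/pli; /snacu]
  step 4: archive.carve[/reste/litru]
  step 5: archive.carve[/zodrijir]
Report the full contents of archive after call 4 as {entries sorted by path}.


> archive.peekin p=/
= []
> archive.carve p=/reste
= ok
> archive.shunt s=/zo/pli d=/snacu
= ToolError: not found
> archive.carve p=/reste/litru
= ok
> archive.carve p=/zodrijir
= ok

Answer: {reste/, reste/litru/}


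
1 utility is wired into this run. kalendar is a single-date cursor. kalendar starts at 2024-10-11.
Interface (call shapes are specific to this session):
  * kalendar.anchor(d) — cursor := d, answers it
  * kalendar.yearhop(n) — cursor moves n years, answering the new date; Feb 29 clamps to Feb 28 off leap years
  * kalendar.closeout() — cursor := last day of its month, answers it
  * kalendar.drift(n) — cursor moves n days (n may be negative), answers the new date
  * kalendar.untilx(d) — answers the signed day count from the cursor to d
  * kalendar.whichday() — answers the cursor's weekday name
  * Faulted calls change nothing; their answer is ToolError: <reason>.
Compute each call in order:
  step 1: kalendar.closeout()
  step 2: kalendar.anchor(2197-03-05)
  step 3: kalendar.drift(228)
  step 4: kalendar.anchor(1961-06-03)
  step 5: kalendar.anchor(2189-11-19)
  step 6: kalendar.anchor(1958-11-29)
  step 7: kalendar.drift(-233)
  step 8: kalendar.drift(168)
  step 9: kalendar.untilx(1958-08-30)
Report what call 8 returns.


Answer: 1958-09-25

Derivation:
$ closeout
  2024-10-31
$ anchor d='2197-03-05'
  2197-03-05
$ drift n='228'
  2197-10-19
$ anchor d='1961-06-03'
  1961-06-03
$ anchor d='2189-11-19'
  2189-11-19
$ anchor d='1958-11-29'
  1958-11-29
$ drift n='-233'
  1958-04-10
$ drift n='168'
  1958-09-25
$ untilx d='1958-08-30'
  -26


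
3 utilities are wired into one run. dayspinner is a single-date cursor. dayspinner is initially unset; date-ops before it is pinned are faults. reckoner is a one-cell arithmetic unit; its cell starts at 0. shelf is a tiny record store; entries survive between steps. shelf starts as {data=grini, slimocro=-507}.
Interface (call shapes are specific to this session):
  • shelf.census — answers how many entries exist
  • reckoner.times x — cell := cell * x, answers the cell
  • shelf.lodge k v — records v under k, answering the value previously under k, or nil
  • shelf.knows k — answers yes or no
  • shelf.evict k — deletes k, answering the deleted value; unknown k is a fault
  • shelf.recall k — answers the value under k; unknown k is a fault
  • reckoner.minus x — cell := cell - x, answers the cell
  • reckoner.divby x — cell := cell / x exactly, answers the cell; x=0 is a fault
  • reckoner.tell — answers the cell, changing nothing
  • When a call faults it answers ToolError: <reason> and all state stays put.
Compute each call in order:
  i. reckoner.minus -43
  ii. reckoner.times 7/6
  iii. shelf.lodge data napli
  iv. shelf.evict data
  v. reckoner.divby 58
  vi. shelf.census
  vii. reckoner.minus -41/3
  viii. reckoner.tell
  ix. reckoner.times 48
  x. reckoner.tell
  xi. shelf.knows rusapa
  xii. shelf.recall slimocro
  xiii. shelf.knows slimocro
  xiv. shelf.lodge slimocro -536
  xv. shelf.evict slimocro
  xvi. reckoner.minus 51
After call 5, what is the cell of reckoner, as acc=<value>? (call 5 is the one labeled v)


Invoking minus passing x→-43, and observe 43.
I try times passing x→7/6, and get 301/6.
Next I call lodge passing k→data, v→napli, and see grini.
Now I run evict passing k→data, and observe napli.
I try divby passing x→58, giving 301/348.
I use census, — result: 1.
Using minus passing x→-41/3, and get 5057/348.
Invoking tell(), → 5057/348.
Invoking times passing x→48, yielding 20228/29.
Using tell(), yielding 20228/29.
I call knows passing k→rusapa, and get no.
I use recall passing k→slimocro, → -507.
Using knows passing k→slimocro, yielding yes.
I run lodge passing k→slimocro, v→-536, → -507.
Calling evict passing k→slimocro, and observe -536.
Next I call minus passing x→51, and see 18749/29.

Answer: acc=301/348


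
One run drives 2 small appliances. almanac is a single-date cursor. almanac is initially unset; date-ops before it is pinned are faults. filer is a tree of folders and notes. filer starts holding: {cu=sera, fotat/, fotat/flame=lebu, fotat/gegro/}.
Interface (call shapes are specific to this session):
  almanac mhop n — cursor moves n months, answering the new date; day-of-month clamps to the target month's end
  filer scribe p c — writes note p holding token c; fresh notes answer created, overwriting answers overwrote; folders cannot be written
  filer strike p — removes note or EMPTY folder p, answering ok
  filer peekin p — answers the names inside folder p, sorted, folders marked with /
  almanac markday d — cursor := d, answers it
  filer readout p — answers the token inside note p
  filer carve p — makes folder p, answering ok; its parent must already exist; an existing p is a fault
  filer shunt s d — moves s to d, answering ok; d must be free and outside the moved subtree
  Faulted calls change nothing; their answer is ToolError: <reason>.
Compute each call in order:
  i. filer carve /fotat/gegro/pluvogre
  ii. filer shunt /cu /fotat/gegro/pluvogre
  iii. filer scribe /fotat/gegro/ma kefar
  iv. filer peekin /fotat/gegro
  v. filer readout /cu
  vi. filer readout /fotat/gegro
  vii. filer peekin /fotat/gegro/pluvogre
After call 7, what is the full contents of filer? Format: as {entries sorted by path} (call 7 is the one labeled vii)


> filer carve p: /fotat/gegro/pluvogre
  ok
> filer shunt s: /cu d: /fotat/gegro/pluvogre
  ToolError: exists
> filer scribe p: /fotat/gegro/ma c: kefar
  created
> filer peekin p: /fotat/gegro
  [ma, pluvogre/]
> filer readout p: /cu
  sera
> filer readout p: /fotat/gegro
  ToolError: is a directory
> filer peekin p: /fotat/gegro/pluvogre
  []

Answer: {cu=sera, fotat/, fotat/flame=lebu, fotat/gegro/, fotat/gegro/ma=kefar, fotat/gegro/pluvogre/}


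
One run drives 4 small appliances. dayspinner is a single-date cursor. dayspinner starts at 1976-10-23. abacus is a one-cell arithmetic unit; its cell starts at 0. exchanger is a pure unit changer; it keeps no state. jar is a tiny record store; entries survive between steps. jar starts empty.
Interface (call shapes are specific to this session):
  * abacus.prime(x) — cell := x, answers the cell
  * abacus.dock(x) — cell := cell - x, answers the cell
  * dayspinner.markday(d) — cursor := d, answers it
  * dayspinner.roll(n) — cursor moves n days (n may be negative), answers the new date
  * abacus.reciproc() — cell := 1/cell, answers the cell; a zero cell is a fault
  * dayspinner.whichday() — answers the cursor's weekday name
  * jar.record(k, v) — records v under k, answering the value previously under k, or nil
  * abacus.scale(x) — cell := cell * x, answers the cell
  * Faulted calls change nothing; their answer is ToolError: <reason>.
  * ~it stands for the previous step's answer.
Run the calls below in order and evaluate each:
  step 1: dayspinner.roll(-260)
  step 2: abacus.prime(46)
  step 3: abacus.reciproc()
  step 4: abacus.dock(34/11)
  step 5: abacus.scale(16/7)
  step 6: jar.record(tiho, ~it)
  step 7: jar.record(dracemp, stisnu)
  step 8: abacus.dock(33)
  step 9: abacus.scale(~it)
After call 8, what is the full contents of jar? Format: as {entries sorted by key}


// roll(n=-260) ~> 1976-02-06
// prime(x=46) ~> 46
// reciproc() ~> 1/46
// dock(x=34/11) ~> -1553/506
// scale(x=16/7) ~> -12424/1771
// record(k=tiho, v=~it) ~> nil
// record(k=dracemp, v=stisnu) ~> nil
// dock(x=33) ~> -70867/1771
// scale(x=~it) ~> 5022131689/3136441

Answer: {dracemp=stisnu, tiho=-12424/1771}


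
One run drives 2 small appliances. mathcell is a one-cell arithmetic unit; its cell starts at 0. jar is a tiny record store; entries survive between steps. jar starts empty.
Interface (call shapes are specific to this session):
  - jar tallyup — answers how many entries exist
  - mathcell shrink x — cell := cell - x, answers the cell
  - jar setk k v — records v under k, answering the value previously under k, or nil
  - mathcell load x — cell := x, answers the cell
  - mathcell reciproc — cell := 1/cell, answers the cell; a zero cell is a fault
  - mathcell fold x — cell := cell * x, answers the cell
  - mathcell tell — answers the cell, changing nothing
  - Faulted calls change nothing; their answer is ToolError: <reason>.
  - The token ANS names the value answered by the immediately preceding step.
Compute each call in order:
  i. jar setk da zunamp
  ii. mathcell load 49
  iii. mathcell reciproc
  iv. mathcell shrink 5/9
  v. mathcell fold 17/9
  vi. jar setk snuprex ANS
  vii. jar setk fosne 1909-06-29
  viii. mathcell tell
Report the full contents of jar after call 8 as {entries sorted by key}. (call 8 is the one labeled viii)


Invoking jar setk passing da, zunamp, — result: nil.
Calling mathcell load passing 49, and observe 49.
I use mathcell reciproc, → 1/49.
I run mathcell shrink passing 5/9, and observe -236/441.
I try mathcell fold passing 17/9, giving -4012/3969.
I invoke jar setk passing snuprex, ANS, — result: nil.
I invoke jar setk passing fosne, 1909-06-29, yielding nil.
Calling mathcell tell(), — result: -4012/3969.

Answer: {da=zunamp, fosne=1909-06-29, snuprex=-4012/3969}


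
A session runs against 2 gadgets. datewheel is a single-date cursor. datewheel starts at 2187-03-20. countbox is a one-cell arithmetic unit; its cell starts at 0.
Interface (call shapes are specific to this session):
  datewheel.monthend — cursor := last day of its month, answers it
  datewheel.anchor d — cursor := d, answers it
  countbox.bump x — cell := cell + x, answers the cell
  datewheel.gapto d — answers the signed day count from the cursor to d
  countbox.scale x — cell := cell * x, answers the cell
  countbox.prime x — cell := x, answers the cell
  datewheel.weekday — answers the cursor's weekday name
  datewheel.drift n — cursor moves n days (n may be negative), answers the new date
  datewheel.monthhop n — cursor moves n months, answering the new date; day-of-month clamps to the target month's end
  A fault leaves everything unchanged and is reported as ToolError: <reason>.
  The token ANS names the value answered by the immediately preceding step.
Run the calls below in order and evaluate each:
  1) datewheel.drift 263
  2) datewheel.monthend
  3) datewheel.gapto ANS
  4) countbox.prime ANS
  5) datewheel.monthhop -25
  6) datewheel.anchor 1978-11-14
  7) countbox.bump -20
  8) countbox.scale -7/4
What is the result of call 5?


Act: datewheel.drift[n→263]
Obs: 2187-12-08
Act: datewheel.monthend[]
Obs: 2187-12-31
Act: datewheel.gapto[d→ANS]
Obs: 0
Act: countbox.prime[x→ANS]
Obs: 0
Act: datewheel.monthhop[n→-25]
Obs: 2185-11-30
Act: datewheel.anchor[d→1978-11-14]
Obs: 1978-11-14
Act: countbox.bump[x→-20]
Obs: -20
Act: countbox.scale[x→-7/4]
Obs: 35

Answer: 2185-11-30


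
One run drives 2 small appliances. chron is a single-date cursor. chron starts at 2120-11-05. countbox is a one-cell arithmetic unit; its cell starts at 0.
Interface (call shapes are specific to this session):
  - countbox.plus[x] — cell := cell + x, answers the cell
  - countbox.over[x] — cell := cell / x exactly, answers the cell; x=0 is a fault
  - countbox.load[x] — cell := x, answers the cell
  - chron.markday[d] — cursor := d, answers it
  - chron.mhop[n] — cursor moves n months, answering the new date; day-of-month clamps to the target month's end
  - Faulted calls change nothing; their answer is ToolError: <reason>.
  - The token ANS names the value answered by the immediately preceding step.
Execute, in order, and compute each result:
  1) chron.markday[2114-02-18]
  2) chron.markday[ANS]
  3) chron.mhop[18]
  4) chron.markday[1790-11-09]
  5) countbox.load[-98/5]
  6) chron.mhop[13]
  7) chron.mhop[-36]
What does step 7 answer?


Answer: 1788-12-09

Derivation:
// markday(d→2114-02-18) ~> 2114-02-18
// markday(d→ANS) ~> 2114-02-18
// mhop(n→18) ~> 2115-08-18
// markday(d→1790-11-09) ~> 1790-11-09
// load(x→-98/5) ~> -98/5
// mhop(n→13) ~> 1791-12-09
// mhop(n→-36) ~> 1788-12-09


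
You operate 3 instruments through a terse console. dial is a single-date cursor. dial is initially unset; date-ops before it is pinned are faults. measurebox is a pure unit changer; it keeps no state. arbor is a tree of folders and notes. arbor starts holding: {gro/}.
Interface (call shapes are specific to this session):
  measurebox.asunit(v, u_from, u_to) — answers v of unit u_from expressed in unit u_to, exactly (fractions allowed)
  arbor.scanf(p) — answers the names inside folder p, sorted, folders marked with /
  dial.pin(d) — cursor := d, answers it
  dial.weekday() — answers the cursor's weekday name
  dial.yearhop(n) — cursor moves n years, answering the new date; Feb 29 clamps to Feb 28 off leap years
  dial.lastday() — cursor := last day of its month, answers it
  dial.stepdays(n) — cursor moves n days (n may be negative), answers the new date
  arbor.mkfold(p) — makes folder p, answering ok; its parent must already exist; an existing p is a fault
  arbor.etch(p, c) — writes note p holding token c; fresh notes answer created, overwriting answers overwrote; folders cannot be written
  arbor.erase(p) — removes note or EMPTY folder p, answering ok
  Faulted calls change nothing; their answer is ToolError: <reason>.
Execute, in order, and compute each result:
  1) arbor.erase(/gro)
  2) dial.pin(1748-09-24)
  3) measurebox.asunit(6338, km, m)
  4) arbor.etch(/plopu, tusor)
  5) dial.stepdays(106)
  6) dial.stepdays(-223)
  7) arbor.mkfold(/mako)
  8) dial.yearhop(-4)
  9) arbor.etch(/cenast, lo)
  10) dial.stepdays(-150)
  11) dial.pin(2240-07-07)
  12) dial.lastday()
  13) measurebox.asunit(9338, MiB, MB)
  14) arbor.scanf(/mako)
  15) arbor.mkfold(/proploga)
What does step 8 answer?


Answer: 1744-05-30

Derivation:
→ erase(p='/gro')
← ok
→ pin(d='1748-09-24')
← 1748-09-24
→ asunit(v='6338', u_from='km', u_to='m')
← 6338000
→ etch(p='/plopu', c='tusor')
← created
→ stepdays(n='106')
← 1749-01-08
→ stepdays(n='-223')
← 1748-05-30
→ mkfold(p='/mako')
← ok
→ yearhop(n='-4')
← 1744-05-30
→ etch(p='/cenast', c='lo')
← created
→ stepdays(n='-150')
← 1744-01-01
→ pin(d='2240-07-07')
← 2240-07-07
→ lastday()
← 2240-07-31
→ asunit(v='9338', u_from='MiB', u_to='MB')
← 152993792/15625
→ scanf(p='/mako')
← []
→ mkfold(p='/proploga')
← ok


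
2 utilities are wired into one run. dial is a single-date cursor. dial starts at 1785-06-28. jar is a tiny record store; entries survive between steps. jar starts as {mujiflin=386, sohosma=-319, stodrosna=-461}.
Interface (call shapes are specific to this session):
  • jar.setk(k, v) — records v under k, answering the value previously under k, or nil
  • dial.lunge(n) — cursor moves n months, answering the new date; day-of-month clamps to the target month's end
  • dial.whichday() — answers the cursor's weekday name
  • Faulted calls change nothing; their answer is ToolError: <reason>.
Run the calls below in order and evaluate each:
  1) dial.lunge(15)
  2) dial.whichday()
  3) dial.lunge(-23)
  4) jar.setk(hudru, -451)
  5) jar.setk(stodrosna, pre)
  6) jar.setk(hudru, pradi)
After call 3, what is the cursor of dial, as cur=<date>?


Answer: cur=1784-10-28

Derivation:
Now I run dial.lunge on 15, yielding 1786-09-28.
Invoking dial.whichday: Thursday.
I try dial.lunge on -23: 1784-10-28.
I use jar.setk on hudru, -451, which returns nil.
Now I run jar.setk on stodrosna, pre: -461.
Next I call jar.setk on hudru, pradi, giving -451.


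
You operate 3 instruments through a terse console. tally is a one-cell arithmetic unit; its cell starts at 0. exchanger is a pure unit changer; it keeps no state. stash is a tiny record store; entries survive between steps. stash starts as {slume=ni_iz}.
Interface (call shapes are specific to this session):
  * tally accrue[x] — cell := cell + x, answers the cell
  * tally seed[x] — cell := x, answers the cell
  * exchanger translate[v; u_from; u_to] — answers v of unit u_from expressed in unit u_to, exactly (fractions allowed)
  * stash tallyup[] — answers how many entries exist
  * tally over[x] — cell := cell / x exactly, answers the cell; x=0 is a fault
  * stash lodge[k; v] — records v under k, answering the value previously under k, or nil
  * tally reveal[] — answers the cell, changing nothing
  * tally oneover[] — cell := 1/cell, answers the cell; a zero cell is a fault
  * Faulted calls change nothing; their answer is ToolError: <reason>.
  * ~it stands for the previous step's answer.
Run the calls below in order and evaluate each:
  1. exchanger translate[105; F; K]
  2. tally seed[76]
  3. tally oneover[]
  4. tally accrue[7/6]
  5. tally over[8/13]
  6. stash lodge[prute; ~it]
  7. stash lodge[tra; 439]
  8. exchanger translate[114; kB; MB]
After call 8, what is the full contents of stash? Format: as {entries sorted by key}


Answer: {prute=3497/1824, slume=ni_iz, tra=439}

Derivation:
[in] exchanger translate 105 F K
  56467/180
[in] tally seed 76
  76
[in] tally oneover
  1/76
[in] tally accrue 7/6
  269/228
[in] tally over 8/13
  3497/1824
[in] stash lodge prute ~it
  nil
[in] stash lodge tra 439
  nil
[in] exchanger translate 114 kB MB
  57/500


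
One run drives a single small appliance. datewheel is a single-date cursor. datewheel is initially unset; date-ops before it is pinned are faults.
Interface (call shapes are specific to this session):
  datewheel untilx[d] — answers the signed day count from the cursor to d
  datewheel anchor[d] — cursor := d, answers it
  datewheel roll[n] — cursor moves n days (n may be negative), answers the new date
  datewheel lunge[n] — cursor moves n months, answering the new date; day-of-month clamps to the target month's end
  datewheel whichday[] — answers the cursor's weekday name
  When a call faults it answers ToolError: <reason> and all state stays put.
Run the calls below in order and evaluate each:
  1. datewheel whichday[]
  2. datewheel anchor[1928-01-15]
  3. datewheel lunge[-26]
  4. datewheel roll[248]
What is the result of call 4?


Answer: 1926-07-21

Derivation:
-- 1. datewheel whichday() => ToolError: no date set
-- 2. datewheel anchor(d='1928-01-15') => 1928-01-15
-- 3. datewheel lunge(n='-26') => 1925-11-15
-- 4. datewheel roll(n='248') => 1926-07-21


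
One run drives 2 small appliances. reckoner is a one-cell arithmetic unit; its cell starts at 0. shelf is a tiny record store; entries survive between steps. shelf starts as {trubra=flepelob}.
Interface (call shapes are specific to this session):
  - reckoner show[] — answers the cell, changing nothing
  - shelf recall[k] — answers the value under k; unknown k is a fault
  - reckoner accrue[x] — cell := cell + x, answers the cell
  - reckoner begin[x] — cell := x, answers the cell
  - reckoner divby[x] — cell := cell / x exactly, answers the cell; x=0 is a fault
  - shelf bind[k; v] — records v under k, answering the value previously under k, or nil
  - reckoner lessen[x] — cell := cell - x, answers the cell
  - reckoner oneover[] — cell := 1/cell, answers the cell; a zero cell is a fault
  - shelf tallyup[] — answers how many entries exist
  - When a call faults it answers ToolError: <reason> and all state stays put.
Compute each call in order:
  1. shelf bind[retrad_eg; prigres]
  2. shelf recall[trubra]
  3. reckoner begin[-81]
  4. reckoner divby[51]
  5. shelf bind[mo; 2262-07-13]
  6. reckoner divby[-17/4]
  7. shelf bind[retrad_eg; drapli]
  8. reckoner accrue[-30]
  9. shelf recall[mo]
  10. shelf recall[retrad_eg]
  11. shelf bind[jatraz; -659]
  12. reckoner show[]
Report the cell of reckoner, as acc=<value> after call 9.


Answer: acc=-8562/289

Derivation:
# 1. shelf bind(k=retrad_eg, v=prigres) ~> nil
# 2. shelf recall(k=trubra) ~> flepelob
# 3. reckoner begin(x=-81) ~> -81
# 4. reckoner divby(x=51) ~> -27/17
# 5. shelf bind(k=mo, v=2262-07-13) ~> nil
# 6. reckoner divby(x=-17/4) ~> 108/289
# 7. shelf bind(k=retrad_eg, v=drapli) ~> prigres
# 8. reckoner accrue(x=-30) ~> -8562/289
# 9. shelf recall(k=mo) ~> 2262-07-13
# 10. shelf recall(k=retrad_eg) ~> drapli
# 11. shelf bind(k=jatraz, v=-659) ~> nil
# 12. reckoner show() ~> -8562/289


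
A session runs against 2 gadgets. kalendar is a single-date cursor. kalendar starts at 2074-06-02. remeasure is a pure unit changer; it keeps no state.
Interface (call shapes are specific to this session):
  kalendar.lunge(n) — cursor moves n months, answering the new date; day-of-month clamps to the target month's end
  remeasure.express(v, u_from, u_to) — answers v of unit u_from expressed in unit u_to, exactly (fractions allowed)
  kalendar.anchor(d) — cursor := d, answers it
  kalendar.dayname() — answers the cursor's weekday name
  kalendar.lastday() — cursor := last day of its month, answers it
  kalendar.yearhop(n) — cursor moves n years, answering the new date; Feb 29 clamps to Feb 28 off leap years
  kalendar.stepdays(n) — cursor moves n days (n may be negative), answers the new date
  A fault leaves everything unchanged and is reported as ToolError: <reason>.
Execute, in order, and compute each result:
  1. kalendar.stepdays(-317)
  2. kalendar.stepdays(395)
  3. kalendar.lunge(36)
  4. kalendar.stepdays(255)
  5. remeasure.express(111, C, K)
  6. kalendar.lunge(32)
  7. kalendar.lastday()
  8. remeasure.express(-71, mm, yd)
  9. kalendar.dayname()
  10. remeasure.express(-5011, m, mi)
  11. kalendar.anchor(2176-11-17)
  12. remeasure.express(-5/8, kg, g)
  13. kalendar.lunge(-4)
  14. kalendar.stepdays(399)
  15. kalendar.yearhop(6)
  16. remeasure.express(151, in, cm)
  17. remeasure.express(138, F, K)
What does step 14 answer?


Answer: 2177-08-20

Derivation:
Invoking kalendar.stepdays(n→-317), and get 2073-07-20.
Calling kalendar.stepdays(n→395): 2074-08-19.
I use kalendar.lunge(n→36), → 2077-08-19.
Then kalendar.stepdays(n→255), which returns 2078-05-01.
Then remeasure.express(v→111, u_from→C, u_to→K): 7683/20.
Calling kalendar.lunge(n→32), which returns 2081-01-01.
I try kalendar.lastday(), — result: 2081-01-31.
I run remeasure.express(v→-71, u_from→mm, u_to→yd), which returns -355/4572.
I call kalendar.dayname, and observe Friday.
I invoke remeasure.express(v→-5011, u_from→m, u_to→mi), → -626375/201168.
I use kalendar.anchor(d→2176-11-17), — result: 2176-11-17.
I use remeasure.express(v→-5/8, u_from→kg, u_to→g), and get -625.
Calling kalendar.lunge(n→-4), which returns 2176-07-17.
Calling kalendar.stepdays(n→399), yielding 2177-08-20.
Invoking kalendar.yearhop(n→6), yielding 2183-08-20.
I try remeasure.express(v→151, u_from→in, u_to→cm), which returns 19177/50.
I use remeasure.express(v→138, u_from→F, u_to→K), and see 59767/180.


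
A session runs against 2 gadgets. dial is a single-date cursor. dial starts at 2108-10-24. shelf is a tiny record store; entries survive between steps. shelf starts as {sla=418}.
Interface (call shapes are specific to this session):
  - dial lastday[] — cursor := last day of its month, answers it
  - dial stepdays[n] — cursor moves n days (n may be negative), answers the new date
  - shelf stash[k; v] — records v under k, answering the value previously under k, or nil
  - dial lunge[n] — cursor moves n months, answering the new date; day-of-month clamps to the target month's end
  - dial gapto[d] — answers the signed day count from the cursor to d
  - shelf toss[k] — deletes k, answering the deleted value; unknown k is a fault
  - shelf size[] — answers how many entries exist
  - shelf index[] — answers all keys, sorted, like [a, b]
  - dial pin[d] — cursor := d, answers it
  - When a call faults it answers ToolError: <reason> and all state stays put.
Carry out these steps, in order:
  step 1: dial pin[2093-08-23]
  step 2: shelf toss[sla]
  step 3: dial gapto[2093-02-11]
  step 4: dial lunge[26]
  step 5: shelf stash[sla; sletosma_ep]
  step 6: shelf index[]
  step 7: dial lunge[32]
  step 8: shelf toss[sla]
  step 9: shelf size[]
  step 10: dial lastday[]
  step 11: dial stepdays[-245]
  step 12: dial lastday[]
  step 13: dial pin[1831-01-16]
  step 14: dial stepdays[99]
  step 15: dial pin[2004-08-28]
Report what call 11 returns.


Answer: 2097-10-28

Derivation:
→ dial pin(2093-08-23)
← 2093-08-23
→ shelf toss(sla)
← 418
→ dial gapto(2093-02-11)
← -193
→ dial lunge(26)
← 2095-10-23
→ shelf stash(sla, sletosma_ep)
← nil
→ shelf index()
← [sla]
→ dial lunge(32)
← 2098-06-23
→ shelf toss(sla)
← sletosma_ep
→ shelf size()
← 0
→ dial lastday()
← 2098-06-30
→ dial stepdays(-245)
← 2097-10-28
→ dial lastday()
← 2097-10-31
→ dial pin(1831-01-16)
← 1831-01-16
→ dial stepdays(99)
← 1831-04-25
→ dial pin(2004-08-28)
← 2004-08-28


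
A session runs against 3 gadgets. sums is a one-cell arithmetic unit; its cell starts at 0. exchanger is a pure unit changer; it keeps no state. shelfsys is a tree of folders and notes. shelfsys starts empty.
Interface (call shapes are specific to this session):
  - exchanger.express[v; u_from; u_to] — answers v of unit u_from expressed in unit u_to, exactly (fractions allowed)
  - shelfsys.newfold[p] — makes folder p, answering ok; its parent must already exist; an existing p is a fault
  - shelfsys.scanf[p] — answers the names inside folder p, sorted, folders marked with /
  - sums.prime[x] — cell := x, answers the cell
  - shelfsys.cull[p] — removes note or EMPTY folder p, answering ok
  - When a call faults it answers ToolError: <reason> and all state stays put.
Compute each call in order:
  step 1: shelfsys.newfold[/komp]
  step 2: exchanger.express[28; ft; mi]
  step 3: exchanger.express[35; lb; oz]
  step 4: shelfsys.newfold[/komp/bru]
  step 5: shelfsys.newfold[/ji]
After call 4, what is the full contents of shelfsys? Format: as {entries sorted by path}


Answer: {komp/, komp/bru/}

Derivation:
-- 1. newfold(p=/komp) == ok
-- 2. express(v=28, u_from=ft, u_to=mi) == 7/1320
-- 3. express(v=35, u_from=lb, u_to=oz) == 560
-- 4. newfold(p=/komp/bru) == ok
-- 5. newfold(p=/ji) == ok


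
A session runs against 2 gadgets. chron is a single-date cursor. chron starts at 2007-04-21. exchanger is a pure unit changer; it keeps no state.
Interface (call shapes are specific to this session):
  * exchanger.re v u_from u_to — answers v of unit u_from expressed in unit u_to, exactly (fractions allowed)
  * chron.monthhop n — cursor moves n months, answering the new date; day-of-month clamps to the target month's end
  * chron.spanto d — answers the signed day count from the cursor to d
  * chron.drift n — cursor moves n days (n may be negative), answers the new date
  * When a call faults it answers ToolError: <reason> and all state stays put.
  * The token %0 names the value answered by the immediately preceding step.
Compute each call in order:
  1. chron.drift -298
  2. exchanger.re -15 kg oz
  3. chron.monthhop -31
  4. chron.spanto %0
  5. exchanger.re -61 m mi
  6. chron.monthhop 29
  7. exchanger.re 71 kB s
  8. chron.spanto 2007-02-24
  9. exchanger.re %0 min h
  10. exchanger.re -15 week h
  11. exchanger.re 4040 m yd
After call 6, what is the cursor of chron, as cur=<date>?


Invoking drift on n: -298: 2006-06-27.
Next I call re on v: -15, u_from: kg, u_to: oz, giving -24000000000/45359237.
I try monthhop on n: -31, giving 2003-11-27.
I use spanto on d: %0, → 0.
I use re on v: -61, u_from: m, u_to: mi, and get -7625/201168.
Then monthhop on n: 29, which returns 2006-04-27.
Using re on v: 71, u_from: kB, u_to: s: ToolError: incompatible units.
I run spanto on d: 2007-02-24, giving 303.
I invoke re on v: %0, u_from: min, u_to: h, and get 101/20.
I try re on v: -15, u_from: week, u_to: h, and observe -2520.
Calling re on v: 4040, u_from: m, u_to: yd: 5050000/1143.

Answer: cur=2006-04-27


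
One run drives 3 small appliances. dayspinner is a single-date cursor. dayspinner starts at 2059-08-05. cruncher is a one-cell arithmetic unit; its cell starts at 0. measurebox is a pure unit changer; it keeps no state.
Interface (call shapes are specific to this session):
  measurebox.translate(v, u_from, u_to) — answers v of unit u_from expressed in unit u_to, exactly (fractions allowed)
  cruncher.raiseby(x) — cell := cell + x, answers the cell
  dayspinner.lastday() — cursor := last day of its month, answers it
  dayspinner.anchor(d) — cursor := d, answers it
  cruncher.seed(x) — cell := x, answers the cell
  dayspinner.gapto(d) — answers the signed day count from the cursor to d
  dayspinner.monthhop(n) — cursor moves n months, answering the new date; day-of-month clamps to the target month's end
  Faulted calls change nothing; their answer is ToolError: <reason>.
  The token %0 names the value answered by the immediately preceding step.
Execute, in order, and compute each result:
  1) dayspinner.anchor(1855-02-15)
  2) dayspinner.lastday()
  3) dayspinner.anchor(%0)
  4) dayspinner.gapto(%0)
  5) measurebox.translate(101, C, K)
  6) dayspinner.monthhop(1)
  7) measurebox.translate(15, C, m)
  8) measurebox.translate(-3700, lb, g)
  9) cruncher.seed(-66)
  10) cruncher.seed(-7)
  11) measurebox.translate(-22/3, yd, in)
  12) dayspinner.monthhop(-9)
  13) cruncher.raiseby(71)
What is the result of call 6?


Step: dayspinner.anchor[d='1855-02-15']
Result: 1855-02-15
Step: dayspinner.lastday[]
Result: 1855-02-28
Step: dayspinner.anchor[d='%0']
Result: 1855-02-28
Step: dayspinner.gapto[d='%0']
Result: 0
Step: measurebox.translate[v='101'; u_from='C'; u_to='K']
Result: 7483/20
Step: dayspinner.monthhop[n='1']
Result: 1855-03-28
Step: measurebox.translate[v='15'; u_from='C'; u_to='m']
Result: ToolError: incompatible units
Step: measurebox.translate[v='-3700'; u_from='lb'; u_to='g']
Result: -1678291769/1000
Step: cruncher.seed[x='-66']
Result: -66
Step: cruncher.seed[x='-7']
Result: -7
Step: measurebox.translate[v='-22/3'; u_from='yd'; u_to='in']
Result: -264
Step: dayspinner.monthhop[n='-9']
Result: 1854-06-28
Step: cruncher.raiseby[x='71']
Result: 64

Answer: 1855-03-28


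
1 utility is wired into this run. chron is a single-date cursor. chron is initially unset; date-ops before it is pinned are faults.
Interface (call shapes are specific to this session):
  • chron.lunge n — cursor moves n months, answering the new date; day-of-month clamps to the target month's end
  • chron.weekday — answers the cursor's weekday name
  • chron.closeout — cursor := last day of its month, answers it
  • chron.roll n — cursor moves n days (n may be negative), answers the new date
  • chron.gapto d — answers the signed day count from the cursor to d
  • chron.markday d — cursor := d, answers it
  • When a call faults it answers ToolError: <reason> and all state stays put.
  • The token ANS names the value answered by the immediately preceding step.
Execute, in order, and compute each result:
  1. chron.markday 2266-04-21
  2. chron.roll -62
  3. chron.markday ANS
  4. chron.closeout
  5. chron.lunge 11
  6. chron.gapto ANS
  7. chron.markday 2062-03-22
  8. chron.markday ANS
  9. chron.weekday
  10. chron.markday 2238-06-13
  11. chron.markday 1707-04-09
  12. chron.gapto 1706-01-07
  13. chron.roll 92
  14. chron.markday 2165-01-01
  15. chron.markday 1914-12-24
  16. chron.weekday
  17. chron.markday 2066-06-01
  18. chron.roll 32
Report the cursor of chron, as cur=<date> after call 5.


Answer: cur=2267-01-28

Derivation:
# chron.markday(2266-04-21) : 2266-04-21
# chron.roll(-62) : 2266-02-18
# chron.markday(ANS) : 2266-02-18
# chron.closeout() : 2266-02-28
# chron.lunge(11) : 2267-01-28
# chron.gapto(ANS) : 0
# chron.markday(2062-03-22) : 2062-03-22
# chron.markday(ANS) : 2062-03-22
# chron.weekday() : Wednesday
# chron.markday(2238-06-13) : 2238-06-13
# chron.markday(1707-04-09) : 1707-04-09
# chron.gapto(1706-01-07) : -457
# chron.roll(92) : 1707-07-10
# chron.markday(2165-01-01) : 2165-01-01
# chron.markday(1914-12-24) : 1914-12-24
# chron.weekday() : Thursday
# chron.markday(2066-06-01) : 2066-06-01
# chron.roll(32) : 2066-07-03


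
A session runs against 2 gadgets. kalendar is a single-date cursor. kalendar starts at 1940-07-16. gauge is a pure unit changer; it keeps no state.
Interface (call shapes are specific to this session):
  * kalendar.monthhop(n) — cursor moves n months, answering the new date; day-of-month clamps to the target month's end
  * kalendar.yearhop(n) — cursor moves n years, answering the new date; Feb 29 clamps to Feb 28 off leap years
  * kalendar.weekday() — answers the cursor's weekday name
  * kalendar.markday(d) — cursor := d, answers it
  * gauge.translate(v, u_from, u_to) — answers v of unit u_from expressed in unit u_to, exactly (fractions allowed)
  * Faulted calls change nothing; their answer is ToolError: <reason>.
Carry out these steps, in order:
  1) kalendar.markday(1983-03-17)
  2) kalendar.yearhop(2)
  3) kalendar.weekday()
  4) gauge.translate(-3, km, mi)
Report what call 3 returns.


Answer: Sunday

Derivation:
Next I call kalendar.markday(d=1983-03-17), — result: 1983-03-17.
I invoke kalendar.yearhop(n=2), → 1985-03-17.
I use kalendar.weekday(), and see Sunday.
Next I call gauge.translate(v=-3, u_from=km, u_to=mi): -15625/8382.


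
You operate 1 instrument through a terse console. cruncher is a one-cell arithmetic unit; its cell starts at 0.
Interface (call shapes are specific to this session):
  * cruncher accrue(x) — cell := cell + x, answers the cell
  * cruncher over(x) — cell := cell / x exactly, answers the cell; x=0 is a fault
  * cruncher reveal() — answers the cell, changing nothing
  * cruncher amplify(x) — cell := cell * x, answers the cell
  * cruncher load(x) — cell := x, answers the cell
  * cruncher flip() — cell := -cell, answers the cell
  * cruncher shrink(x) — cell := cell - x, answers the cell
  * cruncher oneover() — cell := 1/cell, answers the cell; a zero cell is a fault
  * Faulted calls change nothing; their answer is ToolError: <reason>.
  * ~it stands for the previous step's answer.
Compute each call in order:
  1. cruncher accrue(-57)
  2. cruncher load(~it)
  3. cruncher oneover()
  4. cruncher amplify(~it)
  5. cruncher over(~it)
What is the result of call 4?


Answer: 1/3249

Derivation:
Act: cruncher accrue[x='-57']
Obs: -57
Act: cruncher load[x='~it']
Obs: -57
Act: cruncher oneover[]
Obs: -1/57
Act: cruncher amplify[x='~it']
Obs: 1/3249
Act: cruncher over[x='~it']
Obs: 1


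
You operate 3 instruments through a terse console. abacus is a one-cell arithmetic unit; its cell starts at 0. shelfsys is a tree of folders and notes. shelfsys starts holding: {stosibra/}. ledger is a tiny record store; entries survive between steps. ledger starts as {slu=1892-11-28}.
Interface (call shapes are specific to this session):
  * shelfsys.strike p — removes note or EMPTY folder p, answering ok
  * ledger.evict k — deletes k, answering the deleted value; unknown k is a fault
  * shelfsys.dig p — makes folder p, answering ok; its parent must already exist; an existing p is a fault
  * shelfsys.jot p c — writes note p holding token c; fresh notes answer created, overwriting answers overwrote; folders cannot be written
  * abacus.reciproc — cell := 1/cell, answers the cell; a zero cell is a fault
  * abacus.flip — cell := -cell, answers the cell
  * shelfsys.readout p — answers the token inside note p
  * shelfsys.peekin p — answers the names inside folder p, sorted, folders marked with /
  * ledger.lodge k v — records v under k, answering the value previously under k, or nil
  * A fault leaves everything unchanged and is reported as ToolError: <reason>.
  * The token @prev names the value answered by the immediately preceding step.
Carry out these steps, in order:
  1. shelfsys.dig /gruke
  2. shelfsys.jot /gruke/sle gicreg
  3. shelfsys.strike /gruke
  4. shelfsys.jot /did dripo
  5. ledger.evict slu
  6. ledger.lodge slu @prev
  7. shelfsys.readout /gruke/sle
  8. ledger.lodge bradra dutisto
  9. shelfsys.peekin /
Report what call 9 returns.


I run dig passing p='/gruke', — result: ok.
I use jot passing p='/gruke/sle', c='gicreg', which returns created.
I invoke strike passing p='/gruke', and get ToolError: not empty.
Using jot passing p='/did', c='dripo', → created.
Invoking evict passing k='slu', and get 1892-11-28.
I try lodge passing k='slu', v='@prev': nil.
Using readout passing p='/gruke/sle', → gicreg.
I call lodge passing k='bradra', v='dutisto', and see nil.
Next I call peekin passing p='/', — result: [did, gruke/, stosibra/].

Answer: [did, gruke/, stosibra/]
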